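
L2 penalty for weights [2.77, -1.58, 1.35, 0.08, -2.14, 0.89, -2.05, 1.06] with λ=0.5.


‖w‖₂² = (2.77)² + (-1.58)² + (1.35)² + (0.08)² + (-2.14)² + (0.89)² + (-2.05)² + (1.06)²
     = 7.6729 + 2.4964 + 1.8225 + 0.0064 + 4.5796 + 0.7921 + 4.2025 + 1.1236
     = 22.696
λ·‖w‖₂² = 0.5·22.696 = 11.348

11.348


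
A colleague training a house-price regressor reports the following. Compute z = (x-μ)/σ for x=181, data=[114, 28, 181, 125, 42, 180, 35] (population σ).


μ = 100.7143, σ = 61.5878
z = (181 - 100.7143)/61.5878 = 1.3036

1.3036


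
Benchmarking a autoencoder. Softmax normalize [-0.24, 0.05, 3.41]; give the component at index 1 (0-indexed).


Exponentials: e^-0.24=0.7866, e^0.05=1.0513, e^3.41=30.2652
Sum = 32.1031
Softmax = [0.0245, 0.0327, 0.9428]
p[1] = 1.0513/32.1031 = 0.0327

0.0327


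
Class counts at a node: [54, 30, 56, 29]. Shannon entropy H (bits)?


Probabilities: [54/169, 30/169, 56/169, 29/169] ≈ [0.3195, 0.1775, 0.3314, 0.1716]
H = -((54/169)·log₂(54/169) + (30/169)·log₂(30/169) + (56/169)·log₂(56/169) + (29/169)·log₂(29/169))
  = 1.933 bits

1.933 bits


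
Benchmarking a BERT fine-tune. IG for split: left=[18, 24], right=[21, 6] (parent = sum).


Parent = [39, 30], H_parent = 0.9877
H_left = 0.9852 (n=42), H_right = 0.7642 (n=27)
H_children = (42/69)·0.9852 + (27/69)·0.7642 = 0.8987
IG = 0.9877 - 0.8987 = 0.089

0.089


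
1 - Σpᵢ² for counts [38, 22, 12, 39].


Probabilities: [38/111, 22/111, 12/111, 39/111] ≈ [0.3423, 0.1982, 0.1081, 0.3514]
Σpᵢ² = (1444 + 484 + 144 + 1521)/111² = 3593/12321
Gini = 1 - Σpᵢ² = 1 - 3593/12321 = 0.7084

0.7084


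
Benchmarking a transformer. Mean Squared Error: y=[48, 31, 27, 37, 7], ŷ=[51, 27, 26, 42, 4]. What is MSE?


Squared errors: (48-51)²=9, (31-27)²=16, (27-26)²=1, (37-42)²=25, (7-4)²=9
Sum = 60
MSE = 60/5 = 12

12


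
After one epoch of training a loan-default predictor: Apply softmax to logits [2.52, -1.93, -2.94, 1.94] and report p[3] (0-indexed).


Exponentials: e^2.52=12.4286, e^-1.93=0.1451, e^-2.94=0.0529, e^1.94=6.9588
Sum = 19.5854
Softmax = [0.6346, 0.0074, 0.0027, 0.3553]
p[3] = 6.9588/19.5854 = 0.3553

0.3553


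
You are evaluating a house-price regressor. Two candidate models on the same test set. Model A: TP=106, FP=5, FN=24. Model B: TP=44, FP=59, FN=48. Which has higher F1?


Model A: P=106/111=0.955, R=106/130=0.8154, F1=2PR/(P+R)=2TP/(2TP+FP+FN)=212/241=0.8797
Model B: P=44/103=0.4272, R=44/92=0.4783, F1=2PR/(P+R)=2TP/(2TP+FP+FN)=88/195=0.4513
0.8797 > 0.4513 → Model A

Model A


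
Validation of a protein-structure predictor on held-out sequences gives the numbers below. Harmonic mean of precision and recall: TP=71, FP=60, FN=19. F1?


Precision = 71/131 = 0.542
Recall = 71/90 = 0.7889
F1 = 2·P·R/(P+R) = 2·TP/(2·TP+FP+FN) = 142/(142+60+19) = 142/221 = 0.6425

0.6425


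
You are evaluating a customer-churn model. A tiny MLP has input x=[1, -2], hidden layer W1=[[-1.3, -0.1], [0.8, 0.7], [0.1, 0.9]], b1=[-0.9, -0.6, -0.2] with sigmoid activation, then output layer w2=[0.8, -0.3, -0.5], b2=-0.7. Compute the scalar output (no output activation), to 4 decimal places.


z1[0] = (-1.3)·(1) + (-0.1)·(-2) - 0.9 = -2.0
z1[1] = (0.8)·(1) + (0.7)·(-2) - 0.6 = -1.2
z1[2] = (0.1)·(1) + (0.9)·(-2) - 0.2 = -1.9
h = sigmoid(z1) = [0.1192, 0.2315, 0.1301]
output = (0.8)·(0.1192) + (-0.3)·(0.2315) + (-0.5)·(0.1301) - 0.7 = -0.7391

-0.7391


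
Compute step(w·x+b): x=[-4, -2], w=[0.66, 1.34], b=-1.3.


z = (-4)·(0.66) + (-2)·(1.34) - 1.3
  = -6.62
step(z) = 0 (z<0)

0


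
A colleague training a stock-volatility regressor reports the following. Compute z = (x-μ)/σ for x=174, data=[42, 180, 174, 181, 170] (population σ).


μ = 149.4, σ = 53.8502
z = (174 - 149.4)/53.8502 = 0.4568

0.4568


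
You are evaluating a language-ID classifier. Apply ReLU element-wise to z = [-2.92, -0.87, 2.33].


ReLU(-2.92) = max(0, -2.92) = 0.0
ReLU(-0.87) = max(0, -0.87) = 0.0
ReLU(2.33) = max(0, 2.33) = 2.33
result = [0.0, 0.0, 2.33]

[0.0, 0.0, 2.33]


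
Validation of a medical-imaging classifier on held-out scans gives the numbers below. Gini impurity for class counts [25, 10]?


Probabilities: [25/35, 10/35] ≈ [0.7143, 0.2857]
Σpᵢ² = (625 + 100)/35² = 725/1225
Gini = 1 - Σpᵢ² = 1 - 725/1225 = 0.4082

0.4082


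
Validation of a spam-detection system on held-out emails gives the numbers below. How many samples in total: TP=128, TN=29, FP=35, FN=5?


Total = TP + TN + FP + FN
= 128 + 29 + 35 + 5
= 197
(Predicted positive: 163, predicted negative: 34)

197


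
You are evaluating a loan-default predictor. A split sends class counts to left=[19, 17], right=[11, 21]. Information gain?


Parent = [30, 38], H_parent = 0.99
H_left = 0.9978 (n=36), H_right = 0.9284 (n=32)
H_children = (36/68)·0.9978 + (32/68)·0.9284 = 0.9651
IG = 0.99 - 0.9651 = 0.0249

0.0249


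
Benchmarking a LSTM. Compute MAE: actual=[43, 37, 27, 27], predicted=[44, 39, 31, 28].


Absolute errors: |43-44|=1, |37-39|=2, |27-31|=4, |27-28|=1
Sum = 8
MAE = 8/4 = 2

2


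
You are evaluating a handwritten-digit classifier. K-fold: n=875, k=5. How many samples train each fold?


Fold size = 875/5 = 175
Training per fold = 875 - 175 = 700

700


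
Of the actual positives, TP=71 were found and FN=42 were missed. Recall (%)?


Recall = TP/(TP+FN)
= 71/(71+42)
= 71/113 = 62.83%

62.83%


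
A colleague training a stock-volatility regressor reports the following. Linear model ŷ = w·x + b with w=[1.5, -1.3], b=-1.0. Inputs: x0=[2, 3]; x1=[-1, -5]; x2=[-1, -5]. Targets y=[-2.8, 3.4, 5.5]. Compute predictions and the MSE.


ŷ0 = (1.5)·(2) + (-1.3)·(3) - 1.0 = -1.9
ŷ1 = (1.5)·(-1) + (-1.3)·(-5) - 1.0 = 4.0
ŷ2 = (1.5)·(-1) + (-1.3)·(-5) - 1.0 = 4.0
errors² = [0.81, 0.36, 2.25]
MSE = 3.4200/3 = 1.14

1.14


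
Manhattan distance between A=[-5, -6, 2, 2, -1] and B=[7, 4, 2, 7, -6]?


d = |-5-7| + |-6-4| + |2-2| + |2-7| + |-1+ 6|
  = 12 + 10 + 0 + 5 + 5
  = 32

32


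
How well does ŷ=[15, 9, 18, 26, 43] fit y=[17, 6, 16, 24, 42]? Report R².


ȳ = 21
SS_res = Σ(y-ŷ)² = 22
SS_tot = Σ(y-ȳ)² = 716
R² = 1 - SS_res/SS_tot = 1 - 0.0307 = 0.9693

0.9693


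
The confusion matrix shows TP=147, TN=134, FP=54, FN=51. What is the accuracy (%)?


Accuracy = (TP+TN)/(TP+TN+FP+FN)
= (147+134)/(386)
= 281/386 = 72.8%

72.8%


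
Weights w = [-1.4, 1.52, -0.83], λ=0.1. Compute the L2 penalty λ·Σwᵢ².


‖w‖₂² = (-1.4)² + (1.52)² + (-0.83)²
     = 1.96 + 2.3104 + 0.6889
     = 4.9593
λ·‖w‖₂² = 0.1·4.9593 = 0.49593

0.49593


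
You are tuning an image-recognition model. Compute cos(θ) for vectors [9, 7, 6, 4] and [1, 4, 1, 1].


A·B = 9·1 + 7·4 + 6·1 + 4·1 = 47
‖A‖ = √182 = 13.4907, ‖B‖ = √19 = 4.3589
cos = 47/(√182·√19) = 47/√3458 = 0.7993

0.7993


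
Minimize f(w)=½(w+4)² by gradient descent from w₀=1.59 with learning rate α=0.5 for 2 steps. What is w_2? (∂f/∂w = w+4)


step 1: grad = 1.59+4 = 5.59; w = 1.59 - 0.5·(5.59) = -1.205
step 2: grad = -1.205+4 = 2.795; w = -1.205 - 0.5·(2.795) = -2.6025

-2.6025


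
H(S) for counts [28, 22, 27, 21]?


Probabilities: [28/98, 22/98, 27/98, 21/98] ≈ [0.2857, 0.2245, 0.2755, 0.2143]
H = -((28/98)·log₂(28/98) + (22/98)·log₂(22/98) + (27/98)·log₂(27/98) + (21/98)·log₂(21/98))
  = 1.9889 bits

1.9889 bits


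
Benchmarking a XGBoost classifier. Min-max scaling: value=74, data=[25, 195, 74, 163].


min=25, max=195
(74-25)/(195-25) = 49/170 = 0.2882

0.2882


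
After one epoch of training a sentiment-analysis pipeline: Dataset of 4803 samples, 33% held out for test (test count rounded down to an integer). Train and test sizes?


Test = ⌊4803·33/100⌋ = 1584
Train = 4803 - 1584 = 3219

Train: 3219, Test: 1584


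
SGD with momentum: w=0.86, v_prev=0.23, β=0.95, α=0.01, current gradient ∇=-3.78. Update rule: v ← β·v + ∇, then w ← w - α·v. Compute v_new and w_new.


v_new = 0.95·0.23 - 3.78 = 0.2185 - 3.78 = -3.5615
w_new = 0.86 - 0.01·-3.5615 = 0.86 + 0.035615 = 0.895615

v_new=-3.5615, w_new=0.895615


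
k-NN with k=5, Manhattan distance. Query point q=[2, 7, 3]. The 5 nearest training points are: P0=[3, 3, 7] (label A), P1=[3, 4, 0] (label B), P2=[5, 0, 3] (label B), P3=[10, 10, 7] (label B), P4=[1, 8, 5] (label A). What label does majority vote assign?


d(q,P0) = 9  (label A)
d(q,P1) = 7  (label B)
d(q,P2) = 10  (label B)
d(q,P3) = 15  (label B)
d(q,P4) = 4  (label A)
Votes: A=2, B=3
Majority → B

B


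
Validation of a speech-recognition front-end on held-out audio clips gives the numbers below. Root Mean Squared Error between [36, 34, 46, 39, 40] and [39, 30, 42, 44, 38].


MSE = 70/5 = 14
RMSE = √(70/5) = 3.7417

3.7417


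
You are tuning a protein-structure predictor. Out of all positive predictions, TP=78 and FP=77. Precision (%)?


Precision = TP/(TP+FP)
= 78/(78+77)
= 78/155 = 50.32%

50.32%


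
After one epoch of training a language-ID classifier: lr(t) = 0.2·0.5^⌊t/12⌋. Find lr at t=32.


n_drops = ⌊32/12⌋ = 2
lr = 0.2·0.5^2 = 0.2·0.25 = 0.05

0.05


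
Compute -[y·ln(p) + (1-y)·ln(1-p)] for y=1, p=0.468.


BCE = -[y·ln(p) + (1-y)·ln(1-p)]
= -1·ln(0.468) - 0
= -ln(0.468) = 0.7593

0.7593


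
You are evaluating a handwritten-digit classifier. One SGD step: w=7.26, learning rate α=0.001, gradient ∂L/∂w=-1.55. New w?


w_new = w - α·∇
= 7.26 - 0.001·-1.55
= 7.26 + 0.00155
= 7.26155

7.26155


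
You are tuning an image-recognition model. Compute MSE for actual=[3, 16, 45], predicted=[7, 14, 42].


Squared errors: (3-7)²=16, (16-14)²=4, (45-42)²=9
Sum = 29
MSE = 29/3 = 29/3

29/3


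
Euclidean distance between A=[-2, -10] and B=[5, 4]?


d = √((-2-5)² + (-10-4)²)
  = √(49 + 196)
  = √245 = 15.6525

15.6525


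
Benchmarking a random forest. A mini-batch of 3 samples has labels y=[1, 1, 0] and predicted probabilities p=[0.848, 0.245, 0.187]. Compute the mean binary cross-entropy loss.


L[0] = -ln(0.848) = 0.1649
L[1] = -ln(0.245) = 1.4065
L[2] = -ln(1-0.187) = -ln(0.813) = 0.207
mean = (0.1649 + 1.4065 + 0.207)/3 = 0.5928

0.5928


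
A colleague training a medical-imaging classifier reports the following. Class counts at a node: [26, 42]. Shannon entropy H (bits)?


Probabilities: [26/68, 42/68] ≈ [0.3824, 0.6176]
H = -((26/68)·log₂(26/68) + (42/68)·log₂(42/68))
  = 0.9597 bits

0.9597 bits


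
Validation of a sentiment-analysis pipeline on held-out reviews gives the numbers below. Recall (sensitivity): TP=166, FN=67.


Recall = TP/(TP+FN)
= 166/(166+67)
= 166/233 = 71.24%

71.24%


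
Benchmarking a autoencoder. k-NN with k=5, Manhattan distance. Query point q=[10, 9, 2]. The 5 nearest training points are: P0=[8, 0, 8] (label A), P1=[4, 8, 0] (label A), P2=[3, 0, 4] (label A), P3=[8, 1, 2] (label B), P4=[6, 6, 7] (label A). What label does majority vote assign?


d(q,P0) = 17  (label A)
d(q,P1) = 9  (label A)
d(q,P2) = 18  (label A)
d(q,P3) = 10  (label B)
d(q,P4) = 12  (label A)
Votes: A=4, B=1
Majority → A

A


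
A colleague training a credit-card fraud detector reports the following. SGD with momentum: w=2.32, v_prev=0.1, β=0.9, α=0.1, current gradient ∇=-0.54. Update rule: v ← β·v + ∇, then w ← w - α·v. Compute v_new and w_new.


v_new = 0.9·0.1 - 0.54 = 0.09 - 0.54 = -0.45
w_new = 2.32 - 0.1·-0.45 = 2.32 + 0.045 = 2.365

v_new=-0.45, w_new=2.365


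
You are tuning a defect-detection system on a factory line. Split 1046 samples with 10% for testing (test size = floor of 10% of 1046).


Test = ⌊1046·10/100⌋ = 104
Train = 1046 - 104 = 942

Train: 942, Test: 104


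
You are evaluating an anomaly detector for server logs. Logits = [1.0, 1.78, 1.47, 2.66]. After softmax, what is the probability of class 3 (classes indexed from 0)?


Exponentials: e^1.0=2.7183, e^1.78=5.9299, e^1.47=4.3492, e^2.66=14.2963
Sum = 27.2937
Softmax = [0.0996, 0.2173, 0.1593, 0.5238]
p[3] = 14.2963/27.2937 = 0.5238

0.5238


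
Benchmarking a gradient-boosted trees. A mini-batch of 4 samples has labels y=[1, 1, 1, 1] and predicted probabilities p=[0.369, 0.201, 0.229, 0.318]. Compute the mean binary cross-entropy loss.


L[0] = -ln(0.369) = 0.997
L[1] = -ln(0.201) = 1.6045
L[2] = -ln(0.229) = 1.474
L[3] = -ln(0.318) = 1.1457
mean = (0.997 + 1.6045 + 1.474 + 1.1457)/4 = 1.3053

1.3053


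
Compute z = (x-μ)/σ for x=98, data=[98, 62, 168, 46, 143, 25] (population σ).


μ = 90.3333, σ = 51.4803
z = (98 - 90.3333)/51.4803 = 0.1489

0.1489


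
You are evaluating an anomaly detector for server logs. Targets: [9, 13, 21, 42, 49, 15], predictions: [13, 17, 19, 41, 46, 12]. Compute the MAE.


Absolute errors: |9-13|=4, |13-17|=4, |21-19|=2, |42-41|=1, |49-46|=3, |15-12|=3
Sum = 17
MAE = 17/6 = 17/6

17/6


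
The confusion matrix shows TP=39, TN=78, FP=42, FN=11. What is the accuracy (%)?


Accuracy = (TP+TN)/(TP+TN+FP+FN)
= (39+78)/(170)
= 117/170 = 68.82%

68.82%


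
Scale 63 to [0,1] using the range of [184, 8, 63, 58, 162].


min=8, max=184
(63-8)/(184-8) = 55/176 = 0.3125

0.3125


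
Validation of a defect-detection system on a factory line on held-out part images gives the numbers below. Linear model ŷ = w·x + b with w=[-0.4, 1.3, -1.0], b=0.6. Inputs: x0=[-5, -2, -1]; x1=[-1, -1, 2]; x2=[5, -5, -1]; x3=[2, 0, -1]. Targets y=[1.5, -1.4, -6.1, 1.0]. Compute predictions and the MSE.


ŷ0 = (-0.4)·(-5) + (1.3)·(-2) + (-1.0)·(-1) + 0.6 = 1.0
ŷ1 = (-0.4)·(-1) + (1.3)·(-1) + (-1.0)·(2) + 0.6 = -2.3
ŷ2 = (-0.4)·(5) + (1.3)·(-5) + (-1.0)·(-1) + 0.6 = -6.9
ŷ3 = (-0.4)·(2) + (1.3)·(0) + (-1.0)·(-1) + 0.6 = 0.8
errors² = [0.25, 0.81, 0.64, 0.04]
MSE = 1.7400/4 = 0.435

0.435


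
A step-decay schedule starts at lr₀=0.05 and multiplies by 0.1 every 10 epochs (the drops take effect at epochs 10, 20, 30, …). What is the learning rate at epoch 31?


n_drops = ⌊31/10⌋ = 3
lr = 0.05·0.1^3 = 0.05·0.001 = 0.00005

0.00005


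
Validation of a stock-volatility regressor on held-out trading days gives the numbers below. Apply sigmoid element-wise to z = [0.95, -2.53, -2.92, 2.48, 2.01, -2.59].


σ(0.95) = 1/(1+e^-0.95) = 0.7211
σ(-2.53) = 1/(1+e^2.53) = 0.0738
σ(-2.92) = 1/(1+e^2.92) = 0.0512
σ(2.48) = 1/(1+e^-2.48) = 0.9227
σ(2.01) = 1/(1+e^-2.01) = 0.8818
σ(-2.59) = 1/(1+e^2.59) = 0.0698
result = [0.7211, 0.0738, 0.0512, 0.9227, 0.8818, 0.0698]

[0.7211, 0.0738, 0.0512, 0.9227, 0.8818, 0.0698]


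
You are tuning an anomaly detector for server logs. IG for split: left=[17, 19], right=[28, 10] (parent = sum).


Parent = [45, 29], H_parent = 0.966
H_left = 0.9978 (n=36), H_right = 0.8315 (n=38)
H_children = (36/74)·0.9978 + (38/74)·0.8315 = 0.9124
IG = 0.966 - 0.9124 = 0.0536

0.0536


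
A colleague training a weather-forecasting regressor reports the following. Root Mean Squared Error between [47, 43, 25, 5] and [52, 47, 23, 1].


MSE = 61/4 = 15.25
RMSE = √(61/4) = 3.9051

3.9051


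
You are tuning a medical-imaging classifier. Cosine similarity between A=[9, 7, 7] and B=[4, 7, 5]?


A·B = 9·4 + 7·7 + 7·5 = 120
‖A‖ = √179 = 13.3791, ‖B‖ = √90 = 9.4868
cos = 120/(√179·√90) = 120/√16110 = 0.9454

0.9454


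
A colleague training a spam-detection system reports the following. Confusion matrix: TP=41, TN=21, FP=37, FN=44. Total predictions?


Total = TP + TN + FP + FN
= 41 + 21 + 37 + 44
= 143
(Predicted positive: 78, predicted negative: 65)

143


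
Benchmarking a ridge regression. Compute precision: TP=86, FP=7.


Precision = TP/(TP+FP)
= 86/(86+7)
= 86/93 = 92.47%

92.47%


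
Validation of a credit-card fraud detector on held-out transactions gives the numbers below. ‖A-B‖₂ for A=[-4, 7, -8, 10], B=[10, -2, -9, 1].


d = √((-4-10)² + (7+ 2)² + (-8+ 9)² + (10-1)²)
  = √(196 + 81 + 1 + 81)
  = √359 = 18.9473

18.9473


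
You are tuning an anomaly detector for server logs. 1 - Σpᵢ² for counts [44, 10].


Probabilities: [44/54, 10/54] ≈ [0.8148, 0.1852]
Σpᵢ² = (1936 + 100)/54² = 2036/2916
Gini = 1 - Σpᵢ² = 1 - 2036/2916 = 0.3018

0.3018


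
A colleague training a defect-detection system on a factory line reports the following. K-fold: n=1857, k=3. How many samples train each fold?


Fold size = 1857/3 = 619
Training per fold = 1857 - 619 = 1238

1238


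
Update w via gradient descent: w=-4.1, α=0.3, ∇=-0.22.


w_new = w - α·∇
= -4.1 - 0.3·-0.22
= -4.1 + 0.066
= -4.034

-4.034


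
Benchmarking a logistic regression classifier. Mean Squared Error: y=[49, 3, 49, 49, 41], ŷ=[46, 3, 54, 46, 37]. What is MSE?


Squared errors: (49-46)²=9, (3-3)²=0, (49-54)²=25, (49-46)²=9, (41-37)²=16
Sum = 59
MSE = 59/5 = 59/5

59/5


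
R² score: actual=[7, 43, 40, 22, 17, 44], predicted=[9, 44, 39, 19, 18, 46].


ȳ = 28.8333
SS_res = Σ(y-ŷ)² = 20
SS_tot = Σ(y-ȳ)² = 1218.83
R² = 1 - SS_res/SS_tot = 1 - 0.0164 = 0.9836

0.9836


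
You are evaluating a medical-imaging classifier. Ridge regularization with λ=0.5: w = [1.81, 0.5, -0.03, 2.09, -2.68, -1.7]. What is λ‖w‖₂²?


‖w‖₂² = (1.81)² + (0.5)² + (-0.03)² + (2.09)² + (-2.68)² + (-1.7)²
     = 3.2761 + 0.25 + 0.0009 + 4.3681 + 7.1824 + 2.89
     = 17.9675
λ·‖w‖₂² = 0.5·17.9675 = 8.98375

8.98375


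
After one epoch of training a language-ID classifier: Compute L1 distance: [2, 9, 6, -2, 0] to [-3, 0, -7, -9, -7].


d = |2+ 3| + |9-0| + |6+ 7| + |-2+ 9| + |0+ 7|
  = 5 + 9 + 13 + 7 + 7
  = 41

41


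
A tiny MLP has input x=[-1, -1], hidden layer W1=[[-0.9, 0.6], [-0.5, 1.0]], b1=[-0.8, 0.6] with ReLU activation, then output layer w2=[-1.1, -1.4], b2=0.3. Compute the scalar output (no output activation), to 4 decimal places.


z1[0] = (-0.9)·(-1) + (0.6)·(-1) - 0.8 = -0.5
z1[1] = (-0.5)·(-1) + (1.0)·(-1) + 0.6 = 0.1
h = ReLU(z1) = [0.0, 0.1]
output = (-1.1)·(0.0) + (-1.4)·(0.1) + 0.3 = 0.16

0.16


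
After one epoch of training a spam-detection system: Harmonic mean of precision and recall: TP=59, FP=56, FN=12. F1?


Precision = 59/115 = 0.513
Recall = 59/71 = 0.831
F1 = 2·P·R/(P+R) = 2·TP/(2·TP+FP+FN) = 118/(118+56+12) = 118/186 = 0.6344

0.6344


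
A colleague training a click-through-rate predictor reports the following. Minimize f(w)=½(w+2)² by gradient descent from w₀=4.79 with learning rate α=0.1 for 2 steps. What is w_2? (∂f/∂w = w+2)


step 1: grad = 4.79+2 = 6.79; w = 4.79 - 0.1·(6.79) = 4.111
step 2: grad = 4.111+2 = 6.111; w = 4.111 - 0.1·(6.111) = 3.4999

3.4999


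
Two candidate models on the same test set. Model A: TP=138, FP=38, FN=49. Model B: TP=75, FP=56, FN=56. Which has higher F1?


Model A: P=138/176=0.7841, R=138/187=0.738, F1=2PR/(P+R)=2TP/(2TP+FP+FN)=276/363=0.7603
Model B: P=75/131=0.5725, R=75/131=0.5725, F1=2PR/(P+R)=2TP/(2TP+FP+FN)=150/262=0.5725
0.7603 > 0.5725 → Model A

Model A


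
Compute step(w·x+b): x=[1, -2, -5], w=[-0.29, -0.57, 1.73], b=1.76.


z = (1)·(-0.29) + (-2)·(-0.57) + (-5)·(1.73) + 1.76
  = -6.04
step(z) = 0 (z<0)

0


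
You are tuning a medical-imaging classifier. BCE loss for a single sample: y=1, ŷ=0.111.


BCE = -[y·ln(p) + (1-y)·ln(1-p)]
= -1·ln(0.111) - 0
= -ln(0.111) = 2.1982

2.1982


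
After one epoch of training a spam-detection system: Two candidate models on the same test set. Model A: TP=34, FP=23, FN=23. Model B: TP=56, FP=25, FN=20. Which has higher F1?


Model A: P=34/57=0.5965, R=34/57=0.5965, F1=2PR/(P+R)=2TP/(2TP+FP+FN)=68/114=0.5965
Model B: P=56/81=0.6914, R=56/76=0.7368, F1=2PR/(P+R)=2TP/(2TP+FP+FN)=112/157=0.7134
0.5965 < 0.7134 → Model B

Model B


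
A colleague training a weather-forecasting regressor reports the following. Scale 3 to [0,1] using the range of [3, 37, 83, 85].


min=3, max=85
(3-3)/(85-3) = 0/82 = 0.0

0.0


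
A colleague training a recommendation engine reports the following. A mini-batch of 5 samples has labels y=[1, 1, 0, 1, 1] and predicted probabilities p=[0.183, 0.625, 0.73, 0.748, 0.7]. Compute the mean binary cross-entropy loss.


L[0] = -ln(0.183) = 1.6983
L[1] = -ln(0.625) = 0.47
L[2] = -ln(1-0.73) = -ln(0.27) = 1.3093
L[3] = -ln(0.748) = 0.2904
L[4] = -ln(0.7) = 0.3567
mean = (1.6983 + 0.47 + 1.3093 + 0.2904 + 0.3567)/5 = 0.8249

0.8249


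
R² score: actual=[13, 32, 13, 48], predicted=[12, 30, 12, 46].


ȳ = 26.5
SS_res = Σ(y-ŷ)² = 10
SS_tot = Σ(y-ȳ)² = 857
R² = 1 - SS_res/SS_tot = 1 - 0.0117 = 0.9883

0.9883


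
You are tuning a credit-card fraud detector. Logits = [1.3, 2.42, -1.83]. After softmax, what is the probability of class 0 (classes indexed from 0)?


Exponentials: e^1.3=3.6693, e^2.42=11.2459, e^-1.83=0.1604
Sum = 15.0756
Softmax = [0.2434, 0.746, 0.0106]
p[0] = 3.6693/15.0756 = 0.2434

0.2434


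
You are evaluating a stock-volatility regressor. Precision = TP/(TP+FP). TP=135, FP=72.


Precision = TP/(TP+FP)
= 135/(135+72)
= 135/207 = 65.22%

65.22%


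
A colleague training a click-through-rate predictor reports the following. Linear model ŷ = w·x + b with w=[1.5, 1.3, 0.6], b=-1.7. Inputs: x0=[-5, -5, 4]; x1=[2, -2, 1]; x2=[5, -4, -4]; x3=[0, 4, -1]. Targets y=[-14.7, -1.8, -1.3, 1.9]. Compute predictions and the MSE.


ŷ0 = (1.5)·(-5) + (1.3)·(-5) + (0.6)·(4) - 1.7 = -13.3
ŷ1 = (1.5)·(2) + (1.3)·(-2) + (0.6)·(1) - 1.7 = -0.7
ŷ2 = (1.5)·(5) + (1.3)·(-4) + (0.6)·(-4) - 1.7 = -1.8
ŷ3 = (1.5)·(0) + (1.3)·(4) + (0.6)·(-1) - 1.7 = 2.9
errors² = [1.96, 1.21, 0.25, 1.0]
MSE = 4.4200/4 = 1.105

1.105


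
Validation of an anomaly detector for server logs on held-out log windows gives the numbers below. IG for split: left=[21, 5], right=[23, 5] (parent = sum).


Parent = [44, 10], H_parent = 0.6913
H_left = 0.7063 (n=26), H_right = 0.6769 (n=28)
H_children = (26/54)·0.7063 + (28/54)·0.6769 = 0.6911
IG = 0.6913 - 0.6911 = 0.0002

0.0002


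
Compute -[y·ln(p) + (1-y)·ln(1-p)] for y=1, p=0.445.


BCE = -[y·ln(p) + (1-y)·ln(1-p)]
= -1·ln(0.445) - 0
= -ln(0.445) = 0.8097

0.8097


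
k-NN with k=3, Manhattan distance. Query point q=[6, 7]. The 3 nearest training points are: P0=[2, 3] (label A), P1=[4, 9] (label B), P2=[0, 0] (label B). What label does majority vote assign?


d(q,P0) = 8  (label A)
d(q,P1) = 4  (label B)
d(q,P2) = 13  (label B)
Votes: A=1, B=2
Majority → B

B


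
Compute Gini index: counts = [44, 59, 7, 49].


Probabilities: [44/159, 59/159, 7/159, 49/159] ≈ [0.2767, 0.3711, 0.044, 0.3082]
Σpᵢ² = (1936 + 3481 + 49 + 2401)/159² = 7867/25281
Gini = 1 - Σpᵢ² = 1 - 7867/25281 = 0.6888

0.6888


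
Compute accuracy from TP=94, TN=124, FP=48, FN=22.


Accuracy = (TP+TN)/(TP+TN+FP+FN)
= (94+124)/(288)
= 218/288 = 75.69%

75.69%


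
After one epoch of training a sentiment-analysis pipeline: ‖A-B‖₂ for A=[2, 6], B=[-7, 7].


d = √((2+ 7)² + (6-7)²)
  = √(81 + 1)
  = √82 = 9.0554

9.0554


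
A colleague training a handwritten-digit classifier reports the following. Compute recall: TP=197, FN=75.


Recall = TP/(TP+FN)
= 197/(197+75)
= 197/272 = 72.43%

72.43%


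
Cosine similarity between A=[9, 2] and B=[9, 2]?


A·B = 9·9 + 2·2 = 85
‖A‖ = √85 = 9.2195, ‖B‖ = √85 = 9.2195
cos = 85/(√85·√85) = 85/√7225 = 1.0

1.0


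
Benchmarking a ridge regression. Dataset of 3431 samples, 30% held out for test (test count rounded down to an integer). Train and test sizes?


Test = ⌊3431·30/100⌋ = 1029
Train = 3431 - 1029 = 2402

Train: 2402, Test: 1029


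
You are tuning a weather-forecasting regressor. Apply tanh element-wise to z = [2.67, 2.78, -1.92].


tanh(2.67) = 0.9905
tanh(2.78) = 0.9923
tanh(-1.92) = -0.9579
result = [0.9905, 0.9923, -0.9579]

[0.9905, 0.9923, -0.9579]


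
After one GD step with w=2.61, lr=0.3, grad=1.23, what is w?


w_new = w - α·∇
= 2.61 - 0.3·1.23
= 2.61 - 0.369
= 2.241

2.241


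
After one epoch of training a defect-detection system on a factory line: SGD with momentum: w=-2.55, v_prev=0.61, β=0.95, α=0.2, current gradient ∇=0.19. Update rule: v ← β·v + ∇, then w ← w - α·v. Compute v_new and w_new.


v_new = 0.95·0.61 + 0.19 = 0.5795 + 0.19 = 0.7695
w_new = -2.55 - 0.2·0.7695 = -2.55 - 0.1539 = -2.7039

v_new=0.7695, w_new=-2.7039


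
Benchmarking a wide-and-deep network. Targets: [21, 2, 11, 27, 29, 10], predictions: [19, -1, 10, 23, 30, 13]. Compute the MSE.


Squared errors: (21-19)²=4, (2+ 1)²=9, (11-10)²=1, (27-23)²=16, (29-30)²=1, (10-13)²=9
Sum = 40
MSE = 40/6 = 20/3

20/3


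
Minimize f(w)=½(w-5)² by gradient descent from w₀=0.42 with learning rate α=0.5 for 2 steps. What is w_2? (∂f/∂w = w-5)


step 1: grad = 0.42-5 = -4.58; w = 0.42 - 0.5·(-4.58) = 2.71
step 2: grad = 2.71-5 = -2.29; w = 2.71 - 0.5·(-2.29) = 3.855

3.855


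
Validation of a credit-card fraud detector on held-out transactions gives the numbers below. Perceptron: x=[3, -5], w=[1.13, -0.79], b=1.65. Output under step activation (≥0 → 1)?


z = (3)·(1.13) + (-5)·(-0.79) + 1.65
  = 8.99
step(z) = 1 (z≥0)

1


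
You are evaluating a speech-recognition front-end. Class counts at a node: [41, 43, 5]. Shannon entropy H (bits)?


Probabilities: [41/89, 43/89, 5/89] ≈ [0.4607, 0.4831, 0.0562]
H = -((41/89)·log₂(41/89) + (43/89)·log₂(43/89) + (5/89)·log₂(5/89))
  = 1.2555 bits

1.2555 bits


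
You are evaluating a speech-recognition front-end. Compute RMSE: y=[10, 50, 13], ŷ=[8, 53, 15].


MSE = 17/3 = 5.6667
RMSE = √(17/3) = 2.3805

2.3805


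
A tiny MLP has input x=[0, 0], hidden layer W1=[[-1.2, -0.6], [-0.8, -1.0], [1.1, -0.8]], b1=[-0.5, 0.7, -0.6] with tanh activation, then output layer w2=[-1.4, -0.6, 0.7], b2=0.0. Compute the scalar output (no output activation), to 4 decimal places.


z1[0] = (-1.2)·(0) + (-0.6)·(0) - 0.5 = -0.5
z1[1] = (-0.8)·(0) + (-1.0)·(0) + 0.7 = 0.7
z1[2] = (1.1)·(0) + (-0.8)·(0) - 0.6 = -0.6
h = tanh(z1) = [-0.4621, 0.6044, -0.537]
output = (-1.4)·(-0.4621) + (-0.6)·(0.6044) + (0.7)·(-0.537) + 0.0 = -0.0916

-0.0916


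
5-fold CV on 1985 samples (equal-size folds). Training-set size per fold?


Fold size = 1985/5 = 397
Training per fold = 1985 - 397 = 1588

1588


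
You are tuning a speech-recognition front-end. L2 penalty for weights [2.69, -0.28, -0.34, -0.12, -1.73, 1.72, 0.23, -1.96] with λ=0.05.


‖w‖₂² = (2.69)² + (-0.28)² + (-0.34)² + (-0.12)² + (-1.73)² + (1.72)² + (0.23)² + (-1.96)²
     = 7.2361 + 0.0784 + 0.1156 + 0.0144 + 2.9929 + 2.9584 + 0.0529 + 3.8416
     = 17.2903
λ·‖w‖₂² = 0.05·17.2903 = 0.864515

0.864515


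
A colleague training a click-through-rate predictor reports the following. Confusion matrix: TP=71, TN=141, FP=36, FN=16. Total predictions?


Total = TP + TN + FP + FN
= 71 + 141 + 36 + 16
= 264
(Predicted positive: 107, predicted negative: 157)

264


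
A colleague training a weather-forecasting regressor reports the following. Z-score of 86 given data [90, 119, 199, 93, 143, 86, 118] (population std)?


μ = 121.1429, σ = 36.9379
z = (86 - 121.1429)/36.9379 = -0.9514

-0.9514


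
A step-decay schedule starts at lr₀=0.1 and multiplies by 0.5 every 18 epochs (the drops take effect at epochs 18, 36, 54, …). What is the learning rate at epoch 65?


n_drops = ⌊65/18⌋ = 3
lr = 0.1·0.5^3 = 0.1·0.125 = 0.0125

0.0125


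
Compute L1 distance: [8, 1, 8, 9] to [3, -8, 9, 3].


d = |8-3| + |1+ 8| + |8-9| + |9-3|
  = 5 + 9 + 1 + 6
  = 21

21


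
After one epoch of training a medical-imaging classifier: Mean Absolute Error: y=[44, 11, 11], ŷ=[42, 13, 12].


Absolute errors: |44-42|=2, |11-13|=2, |11-12|=1
Sum = 5
MAE = 5/3 = 5/3

5/3


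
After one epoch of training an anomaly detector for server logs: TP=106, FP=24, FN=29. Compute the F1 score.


Precision = 106/130 = 0.8154
Recall = 106/135 = 0.7852
F1 = 2·P·R/(P+R) = 2·TP/(2·TP+FP+FN) = 212/(212+24+29) = 212/265 = 0.8

0.8


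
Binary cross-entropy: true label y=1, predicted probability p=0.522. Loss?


BCE = -[y·ln(p) + (1-y)·ln(1-p)]
= -1·ln(0.522) - 0
= -ln(0.522) = 0.6501

0.6501


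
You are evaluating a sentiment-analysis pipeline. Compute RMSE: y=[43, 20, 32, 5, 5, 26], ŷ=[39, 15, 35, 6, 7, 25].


MSE = 56/6 = 9.3333
RMSE = √(56/6) = 3.0551

3.0551


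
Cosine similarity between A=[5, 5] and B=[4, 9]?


A·B = 5·4 + 5·9 = 65
‖A‖ = √50 = 7.0711, ‖B‖ = √97 = 9.8489
cos = 65/(√50·√97) = 65/√4850 = 0.9333

0.9333


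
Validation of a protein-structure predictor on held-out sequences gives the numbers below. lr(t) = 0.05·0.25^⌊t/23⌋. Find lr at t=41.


n_drops = ⌊41/23⌋ = 1
lr = 0.05·0.25^1 = 0.05·0.25 = 0.0125

0.0125


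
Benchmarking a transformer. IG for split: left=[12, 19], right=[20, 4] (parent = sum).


Parent = [32, 23], H_parent = 0.9806
H_left = 0.9629 (n=31), H_right = 0.65 (n=24)
H_children = (31/55)·0.9629 + (24/55)·0.65 = 0.8264
IG = 0.9806 - 0.8264 = 0.1542

0.1542


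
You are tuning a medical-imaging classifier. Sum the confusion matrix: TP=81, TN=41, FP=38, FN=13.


Total = TP + TN + FP + FN
= 81 + 41 + 38 + 13
= 173
(Predicted positive: 119, predicted negative: 54)

173


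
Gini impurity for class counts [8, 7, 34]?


Probabilities: [8/49, 7/49, 34/49] ≈ [0.1633, 0.1429, 0.6939]
Σpᵢ² = (64 + 49 + 1156)/49² = 1269/2401
Gini = 1 - Σpᵢ² = 1 - 1269/2401 = 0.4715

0.4715


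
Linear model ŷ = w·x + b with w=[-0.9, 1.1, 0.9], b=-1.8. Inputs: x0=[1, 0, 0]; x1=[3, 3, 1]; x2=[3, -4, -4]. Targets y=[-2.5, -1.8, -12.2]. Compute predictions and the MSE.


ŷ0 = (-0.9)·(1) + (1.1)·(0) + (0.9)·(0) - 1.8 = -2.7
ŷ1 = (-0.9)·(3) + (1.1)·(3) + (0.9)·(1) - 1.8 = -0.3
ŷ2 = (-0.9)·(3) + (1.1)·(-4) + (0.9)·(-4) - 1.8 = -12.5
errors² = [0.04, 2.25, 0.09]
MSE = 2.3800/3 = 0.7933

0.7933


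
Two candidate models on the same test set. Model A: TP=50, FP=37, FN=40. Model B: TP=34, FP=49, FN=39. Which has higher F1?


Model A: P=50/87=0.5747, R=50/90=0.5556, F1=2PR/(P+R)=2TP/(2TP+FP+FN)=100/177=0.565
Model B: P=34/83=0.4096, R=34/73=0.4658, F1=2PR/(P+R)=2TP/(2TP+FP+FN)=68/156=0.4359
0.565 > 0.4359 → Model A

Model A


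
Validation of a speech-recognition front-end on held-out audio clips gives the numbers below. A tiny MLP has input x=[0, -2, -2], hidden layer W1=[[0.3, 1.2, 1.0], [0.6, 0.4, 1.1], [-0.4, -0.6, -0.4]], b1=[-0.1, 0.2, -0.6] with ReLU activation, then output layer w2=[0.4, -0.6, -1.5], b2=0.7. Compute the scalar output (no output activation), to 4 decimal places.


z1[0] = (0.3)·(0) + (1.2)·(-2) + (1.0)·(-2) - 0.1 = -4.5
z1[1] = (0.6)·(0) + (0.4)·(-2) + (1.1)·(-2) + 0.2 = -2.8
z1[2] = (-0.4)·(0) + (-0.6)·(-2) + (-0.4)·(-2) - 0.6 = 1.4
h = ReLU(z1) = [0.0, 0.0, 1.4]
output = (0.4)·(0.0) + (-0.6)·(0.0) + (-1.5)·(1.4) + 0.7 = -1.4

-1.4


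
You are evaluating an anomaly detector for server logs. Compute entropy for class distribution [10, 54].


Probabilities: [10/64, 54/64] ≈ [0.1562, 0.8438]
H = -((10/64)·log₂(10/64) + (54/64)·log₂(54/64))
  = 0.6253 bits

0.6253 bits


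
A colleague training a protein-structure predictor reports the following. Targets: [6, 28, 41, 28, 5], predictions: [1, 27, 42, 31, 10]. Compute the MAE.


Absolute errors: |6-1|=5, |28-27|=1, |41-42|=1, |28-31|=3, |5-10|=5
Sum = 15
MAE = 15/5 = 3

3


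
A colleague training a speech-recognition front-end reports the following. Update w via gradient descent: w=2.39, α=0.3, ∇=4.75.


w_new = w - α·∇
= 2.39 - 0.3·4.75
= 2.39 - 1.425
= 0.965

0.965


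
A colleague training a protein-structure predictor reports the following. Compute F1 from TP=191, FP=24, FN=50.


Precision = 191/215 = 0.8884
Recall = 191/241 = 0.7925
F1 = 2·P·R/(P+R) = 2·TP/(2·TP+FP+FN) = 382/(382+24+50) = 382/456 = 0.8377

0.8377


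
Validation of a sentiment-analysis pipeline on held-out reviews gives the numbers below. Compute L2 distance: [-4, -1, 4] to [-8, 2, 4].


d = √((-4+ 8)² + (-1-2)² + (4-4)²)
  = √(16 + 9 + 0)
  = √25 = 5.0

5.0


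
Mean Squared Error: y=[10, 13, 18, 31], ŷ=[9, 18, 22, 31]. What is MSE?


Squared errors: (10-9)²=1, (13-18)²=25, (18-22)²=16, (31-31)²=0
Sum = 42
MSE = 42/4 = 21/2

21/2


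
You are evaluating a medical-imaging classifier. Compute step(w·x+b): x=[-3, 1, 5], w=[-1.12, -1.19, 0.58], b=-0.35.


z = (-3)·(-1.12) + (1)·(-1.19) + (5)·(0.58) - 0.35
  = 4.72
step(z) = 1 (z≥0)

1


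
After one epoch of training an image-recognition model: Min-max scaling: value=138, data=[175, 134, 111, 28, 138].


min=28, max=175
(138-28)/(175-28) = 110/147 = 0.7483

0.7483


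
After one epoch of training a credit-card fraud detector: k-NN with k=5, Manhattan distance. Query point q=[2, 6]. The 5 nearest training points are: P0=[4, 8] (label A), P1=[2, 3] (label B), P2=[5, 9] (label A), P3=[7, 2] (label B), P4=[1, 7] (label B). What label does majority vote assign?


d(q,P0) = 4  (label A)
d(q,P1) = 3  (label B)
d(q,P2) = 6  (label A)
d(q,P3) = 9  (label B)
d(q,P4) = 2  (label B)
Votes: A=2, B=3
Majority → B

B


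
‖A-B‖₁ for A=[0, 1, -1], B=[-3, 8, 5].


d = |0+ 3| + |1-8| + |-1-5|
  = 3 + 7 + 6
  = 16

16


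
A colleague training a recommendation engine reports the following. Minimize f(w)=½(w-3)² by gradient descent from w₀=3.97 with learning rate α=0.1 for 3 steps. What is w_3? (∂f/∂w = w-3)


step 1: grad = 3.97-3 = 0.97; w = 3.97 - 0.1·(0.97) = 3.873
step 2: grad = 3.873-3 = 0.873; w = 3.873 - 0.1·(0.873) = 3.7857
step 3: grad = 3.7857-3 = 0.7857; w = 3.7857 - 0.1·(0.7857) = 3.70713

3.70713


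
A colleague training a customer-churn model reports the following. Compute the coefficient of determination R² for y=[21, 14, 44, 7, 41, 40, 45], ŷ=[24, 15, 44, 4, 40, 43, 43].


ȳ = 30.2857
SS_res = Σ(y-ŷ)² = 33
SS_tot = Σ(y-ȳ)² = 1507.43
R² = 1 - SS_res/SS_tot = 1 - 0.0219 = 0.9781

0.9781


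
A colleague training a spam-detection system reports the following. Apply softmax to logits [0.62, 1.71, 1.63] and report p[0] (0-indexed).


Exponentials: e^0.62=1.8589, e^1.71=5.529, e^1.63=5.1039
Sum = 12.4918
Softmax = [0.1488, 0.4426, 0.4086]
p[0] = 1.8589/12.4918 = 0.1488

0.1488


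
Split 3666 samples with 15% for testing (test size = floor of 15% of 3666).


Test = ⌊3666·15/100⌋ = 549
Train = 3666 - 549 = 3117

Train: 3117, Test: 549


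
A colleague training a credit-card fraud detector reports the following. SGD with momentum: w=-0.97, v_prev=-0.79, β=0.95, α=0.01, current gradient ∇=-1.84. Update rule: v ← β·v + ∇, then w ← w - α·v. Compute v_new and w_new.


v_new = 0.95·-0.79 - 1.84 = -0.7505 - 1.84 = -2.5905
w_new = -0.97 - 0.01·-2.5905 = -0.97 + 0.025905 = -0.944095

v_new=-2.5905, w_new=-0.944095


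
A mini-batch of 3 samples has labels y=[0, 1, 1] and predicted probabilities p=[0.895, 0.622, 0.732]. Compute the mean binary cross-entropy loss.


L[0] = -ln(1-0.895) = -ln(0.105) = 2.2538
L[1] = -ln(0.622) = 0.4748
L[2] = -ln(0.732) = 0.312
mean = (2.2538 + 0.4748 + 0.312)/3 = 1.0135

1.0135


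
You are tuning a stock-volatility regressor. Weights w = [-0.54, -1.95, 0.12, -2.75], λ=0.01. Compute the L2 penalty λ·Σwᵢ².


‖w‖₂² = (-0.54)² + (-1.95)² + (0.12)² + (-2.75)²
     = 0.2916 + 3.8025 + 0.0144 + 7.5625
     = 11.671
λ·‖w‖₂² = 0.01·11.671 = 0.11671

0.11671


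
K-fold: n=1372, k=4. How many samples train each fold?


Fold size = 1372/4 = 343
Training per fold = 1372 - 343 = 1029

1029


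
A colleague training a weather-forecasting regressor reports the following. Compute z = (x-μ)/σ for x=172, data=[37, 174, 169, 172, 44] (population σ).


μ = 119.2, σ = 64.3161
z = (172 - 119.2)/64.3161 = 0.8209

0.8209


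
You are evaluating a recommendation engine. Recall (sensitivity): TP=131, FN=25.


Recall = TP/(TP+FN)
= 131/(131+25)
= 131/156 = 83.97%

83.97%


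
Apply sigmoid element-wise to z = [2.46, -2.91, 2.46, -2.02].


σ(2.46) = 1/(1+e^-2.46) = 0.9213
σ(-2.91) = 1/(1+e^2.91) = 0.0517
σ(2.46) = 1/(1+e^-2.46) = 0.9213
σ(-2.02) = 1/(1+e^2.02) = 0.1171
result = [0.9213, 0.0517, 0.9213, 0.1171]

[0.9213, 0.0517, 0.9213, 0.1171]


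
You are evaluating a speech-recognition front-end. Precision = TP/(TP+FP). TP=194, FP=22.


Precision = TP/(TP+FP)
= 194/(194+22)
= 194/216 = 89.81%

89.81%


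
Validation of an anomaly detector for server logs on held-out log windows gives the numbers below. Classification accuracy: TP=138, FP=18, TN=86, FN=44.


Accuracy = (TP+TN)/(TP+TN+FP+FN)
= (138+86)/(286)
= 224/286 = 78.32%

78.32%


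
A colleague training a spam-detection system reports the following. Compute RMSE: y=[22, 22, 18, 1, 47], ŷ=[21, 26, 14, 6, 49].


MSE = 62/5 = 12.4
RMSE = √(62/5) = 3.5214

3.5214


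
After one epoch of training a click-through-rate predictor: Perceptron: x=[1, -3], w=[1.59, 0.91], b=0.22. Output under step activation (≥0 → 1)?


z = (1)·(1.59) + (-3)·(0.91) + 0.22
  = -0.92
step(z) = 0 (z<0)

0


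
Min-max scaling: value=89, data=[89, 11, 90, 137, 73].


min=11, max=137
(89-11)/(137-11) = 78/126 = 0.619

0.619


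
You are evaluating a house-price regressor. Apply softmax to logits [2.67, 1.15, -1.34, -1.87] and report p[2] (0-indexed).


Exponentials: e^2.67=14.44, e^1.15=3.1582, e^-1.34=0.2618, e^-1.87=0.1541
Sum = 18.0141
Softmax = [0.8016, 0.1753, 0.0145, 0.0086]
p[2] = 0.2618/18.0141 = 0.0145

0.0145


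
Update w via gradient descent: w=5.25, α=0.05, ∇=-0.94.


w_new = w - α·∇
= 5.25 - 0.05·-0.94
= 5.25 + 0.047
= 5.297

5.297


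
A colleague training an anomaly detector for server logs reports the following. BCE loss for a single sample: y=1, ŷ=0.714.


BCE = -[y·ln(p) + (1-y)·ln(1-p)]
= -1·ln(0.714) - 0
= -ln(0.714) = 0.3369

0.3369


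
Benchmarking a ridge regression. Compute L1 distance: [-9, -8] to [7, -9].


d = |-9-7| + |-8+ 9|
  = 16 + 1
  = 17

17


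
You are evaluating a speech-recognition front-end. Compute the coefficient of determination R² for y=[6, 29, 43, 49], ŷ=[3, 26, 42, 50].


ȳ = 31.75
SS_res = Σ(y-ŷ)² = 20
SS_tot = Σ(y-ȳ)² = 1094.75
R² = 1 - SS_res/SS_tot = 1 - 0.0183 = 0.9817

0.9817


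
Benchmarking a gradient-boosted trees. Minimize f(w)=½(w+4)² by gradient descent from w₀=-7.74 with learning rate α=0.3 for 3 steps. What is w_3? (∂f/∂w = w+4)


step 1: grad = -7.74+4 = -3.74; w = -7.74 - 0.3·(-3.74) = -6.618
step 2: grad = -6.618+4 = -2.618; w = -6.618 - 0.3·(-2.618) = -5.8326
step 3: grad = -5.8326+4 = -1.8326; w = -5.8326 - 0.3·(-1.8326) = -5.28282

-5.28282


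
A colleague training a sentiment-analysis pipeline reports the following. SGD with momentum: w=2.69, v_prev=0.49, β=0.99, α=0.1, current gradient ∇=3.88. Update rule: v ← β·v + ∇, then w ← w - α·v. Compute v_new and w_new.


v_new = 0.99·0.49 + 3.88 = 0.4851 + 3.88 = 4.3651
w_new = 2.69 - 0.1·4.3651 = 2.69 - 0.43651 = 2.25349

v_new=4.3651, w_new=2.25349


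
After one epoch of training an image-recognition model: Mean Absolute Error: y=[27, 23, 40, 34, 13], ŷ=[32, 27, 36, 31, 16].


Absolute errors: |27-32|=5, |23-27|=4, |40-36|=4, |34-31|=3, |13-16|=3
Sum = 19
MAE = 19/5 = 19/5

19/5


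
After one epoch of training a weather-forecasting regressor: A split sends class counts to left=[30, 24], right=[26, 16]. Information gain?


Parent = [56, 40], H_parent = 0.9799
H_left = 0.9911 (n=54), H_right = 0.9587 (n=42)
H_children = (54/96)·0.9911 + (42/96)·0.9587 = 0.9769
IG = 0.9799 - 0.9769 = 0.003

0.003
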